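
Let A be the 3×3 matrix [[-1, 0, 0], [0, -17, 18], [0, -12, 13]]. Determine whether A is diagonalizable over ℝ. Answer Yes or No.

Characteristic polynomial: p(λ) = λ^3 + 5λ^2 - λ - 5 = (λ - 1)(λ + 1)(λ + 5).
All 3 eigenvalues are distinct, so A is diagonalizable.

Yes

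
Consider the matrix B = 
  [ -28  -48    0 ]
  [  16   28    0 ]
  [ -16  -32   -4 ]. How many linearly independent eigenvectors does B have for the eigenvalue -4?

2

B + 4I = [[-24, -48, 0], [16, 32, 0], [-16, -32, 0]].
This matrix has rank 1, so its null space has dimension 3 − 1 = 2.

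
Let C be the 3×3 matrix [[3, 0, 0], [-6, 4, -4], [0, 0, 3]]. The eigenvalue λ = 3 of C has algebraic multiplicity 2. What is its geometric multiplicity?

2

C − 3I = [[0, 0, 0], [-6, 1, -4], [0, 0, 0]].
This matrix has rank 1, so its null space has dimension 3 − 1 = 2.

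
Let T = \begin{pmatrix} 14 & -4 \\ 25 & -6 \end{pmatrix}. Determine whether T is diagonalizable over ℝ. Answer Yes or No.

No

Characteristic polynomial: p(μ) = μ^2 - 8μ + 16 = (μ - 4)^2.
μ = 4 has algebraic multiplicity 2; rank(T − 4I) = 1, so geometric multiplicity = 1.
Geometric multiplicity < algebraic multiplicity, so T is not diagonalizable.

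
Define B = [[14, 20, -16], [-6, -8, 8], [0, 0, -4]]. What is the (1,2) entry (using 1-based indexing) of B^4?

2400

Characteristic polynomial: s^3 - 2s^2 - 16s + 32 = (s - 4)(s - 2)(s + 4), so the eigenvalues are -4, 2, 4.
s=2: eigenvector (-5, 3, 0).
s=4: eigenvector (-2, 1, 0).
s=-4: eigenvector (2, -1, 1).
P = [[-5, -2, 2], [3, 1, -1], [0, 0, 1]], D = diag(2, 4, -4), P⁻¹ = [[1, 2, 0], [-3, -5, 1], [0, 0, 1]].
B⁴ = P·diag(16, 256, 256)·P⁻¹ = [[1456, 2400, 0], [-720, -1184, 0], [0, 0, 256]].
The requested entry is 2400.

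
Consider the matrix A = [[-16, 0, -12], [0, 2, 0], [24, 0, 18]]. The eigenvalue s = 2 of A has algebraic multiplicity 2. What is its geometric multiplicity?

2

A − 2I = [[-18, 0, -12], [0, 0, 0], [24, 0, 16]].
This matrix has rank 1, so its null space has dimension 3 − 1 = 2.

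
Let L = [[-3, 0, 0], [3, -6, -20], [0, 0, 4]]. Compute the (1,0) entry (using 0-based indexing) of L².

-27

Characteristic polynomial: t^3 + 5t^2 - 18t - 72 = (t - 4)(t + 3)(t + 6), so the eigenvalues are -6, -3, 4.
t=-3: eigenvector (1, 1, 0).
t=4: eigenvector (0, -2, 1).
t=-6: eigenvector (0, 1, 0).
P = [[1, 0, 0], [1, -2, 1], [0, 1, 0]], D = diag(-3, 4, -6), P⁻¹ = [[1, 0, 0], [0, 0, 1], [-1, 1, 2]].
L² = P·diag(9, 16, 36)·P⁻¹ = [[9, 0, 0], [-27, 36, 40], [0, 0, 16]].
The requested entry is -27.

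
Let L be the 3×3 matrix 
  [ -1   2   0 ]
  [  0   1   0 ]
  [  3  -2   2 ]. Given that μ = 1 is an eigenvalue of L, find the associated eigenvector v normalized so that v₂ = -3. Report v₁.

L − 1I = [[-2, 2, 0], [0, 0, 0], [3, -2, 1]].
Solving (L − 1I)v = 0 gives the eigenspace spanned by (-3, -3, 3).
With v₂ = -3, v = (-3, -3, 3), so v₁ = -3.

-3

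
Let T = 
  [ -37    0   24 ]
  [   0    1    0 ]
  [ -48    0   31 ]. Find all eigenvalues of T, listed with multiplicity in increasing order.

Characteristic polynomial: p(r) = r^3 + 5r^2 - r - 5 = (r - 1)(r + 1)(r + 5).
Roots (with multiplicity): -5, -1, 1.

-5, -1, 1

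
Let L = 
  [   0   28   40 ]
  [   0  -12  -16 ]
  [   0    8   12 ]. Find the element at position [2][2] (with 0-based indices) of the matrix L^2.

Characteristic polynomial: r^3 - 16r = r(r - 4)(r + 4), so the eigenvalues are -4, 0, 4.
r=0: eigenvector (1, 0, 0).
r=4: eigenvector (3, -1, 1).
r=-4: eigenvector (-4, 2, -1).
P = [[1, 3, -4], [0, -1, 2], [0, 1, -1]], D = diag(0, 4, -4), P⁻¹ = [[1, 1, -2], [0, 1, 2], [0, 1, 1]].
L² = P·diag(0, 16, 16)·P⁻¹ = [[0, -16, 32], [0, 16, 0], [0, 0, 16]].
The requested entry is 16.

16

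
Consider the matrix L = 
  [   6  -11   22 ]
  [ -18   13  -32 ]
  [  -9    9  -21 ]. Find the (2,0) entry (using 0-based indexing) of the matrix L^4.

Characteristic polynomial: λ^3 + 2λ^2 - 33λ - 90 = (λ - 6)(λ + 3)(λ + 5), so the eigenvalues are -5, -3, 6.
λ=6: eigenvector (1, -2, -1).
λ=-3: eigenvector (0, 2, 1).
λ=-5: eigenvector (1, 1, 0).
P = [[1, 0, 1], [-2, 2, 1], [-1, 1, 0]], D = diag(6, -3, -5), P⁻¹ = [[1, -1, 2], [1, -1, 3], [0, 1, -2]].
L⁴ = P·diag(1296, 81, 625)·P⁻¹ = [[1296, -671, 1342], [-2430, 3055, -5948], [-1215, 1215, -2349]].
The requested entry is -1215.

-1215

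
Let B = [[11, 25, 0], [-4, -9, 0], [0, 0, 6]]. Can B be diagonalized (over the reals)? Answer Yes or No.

No

Characteristic polynomial: p(s) = s^3 - 8s^2 + 13s - 6 = (s - 6)(s - 1)^2.
s = 1 has algebraic multiplicity 2; rank(B − 1I) = 2, so geometric multiplicity = 1.
Geometric multiplicity < algebraic multiplicity, so B is not diagonalizable.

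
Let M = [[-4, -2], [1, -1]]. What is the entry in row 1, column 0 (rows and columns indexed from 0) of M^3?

19

Characteristic polynomial: μ^2 + 5μ + 6 = (μ + 2)(μ + 3), so the eigenvalues are -3, -2.
μ=-3: eigenvector (2, -1).
μ=-2: eigenvector (1, -1).
P = [[2, 1], [-1, -1]], D = diag(-3, -2), P⁻¹ = [[1, 1], [-1, -2]].
M³ = P·diag(-27, -8)·P⁻¹ = [[-46, -38], [19, 11]].
The requested entry is 19.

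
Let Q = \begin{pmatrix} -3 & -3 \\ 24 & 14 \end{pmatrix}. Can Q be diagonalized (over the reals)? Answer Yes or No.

Yes

Characteristic polynomial: p(μ) = μ^2 - 11μ + 30 = (μ - 6)(μ - 5).
All 2 eigenvalues are distinct, so Q is diagonalizable.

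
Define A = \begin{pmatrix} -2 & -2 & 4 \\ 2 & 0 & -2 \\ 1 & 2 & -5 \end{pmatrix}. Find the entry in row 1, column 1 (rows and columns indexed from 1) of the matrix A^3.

-8

Characteristic polynomial: λ^3 + 7λ^2 + 14λ + 8 = (λ + 1)(λ + 2)(λ + 4), so the eigenvalues are -4, -2, -1.
λ=-2: eigenvector (1, -2, -1).
λ=-4: eigenvector (1, -1, -1).
λ=-1: eigenvector (0, 2, 1).
P = [[1, 1, 0], [-2, -1, 2], [-1, -1, 1]], D = diag(-2, -4, -1), P⁻¹ = [[1, -1, 2], [0, 1, -2], [1, 0, 1]].
A³ = P·diag(-8, -64, -1)·P⁻¹ = [[-8, -56, 112], [14, 48, -98], [7, 56, -113]].
The requested entry is -8.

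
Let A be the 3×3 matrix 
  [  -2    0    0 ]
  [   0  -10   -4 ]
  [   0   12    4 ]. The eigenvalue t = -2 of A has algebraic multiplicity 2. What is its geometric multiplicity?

2

A + 2I = [[0, 0, 0], [0, -8, -4], [0, 12, 6]].
This matrix has rank 1, so its null space has dimension 3 − 1 = 2.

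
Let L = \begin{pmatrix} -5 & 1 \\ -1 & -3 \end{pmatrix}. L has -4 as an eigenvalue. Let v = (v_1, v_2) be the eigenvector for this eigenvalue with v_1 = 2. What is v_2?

L + 4I = [[-1, 1], [-1, 1]].
Solving (L + 4I)v = 0 gives the eigenspace spanned by (2, 2).
With v_1 = 2, v = (2, 2), so v_2 = 2.

2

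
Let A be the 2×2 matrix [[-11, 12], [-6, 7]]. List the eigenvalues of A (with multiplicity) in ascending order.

-5, 1

Characteristic polynomial: p(s) = s^2 + 4s - 5 = (s - 1)(s + 5).
Roots (with multiplicity): -5, 1.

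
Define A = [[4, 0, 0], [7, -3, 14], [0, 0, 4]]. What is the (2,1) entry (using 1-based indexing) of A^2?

7

Characteristic polynomial: λ^3 - 5λ^2 - 8λ + 48 = (λ - 4)^2(λ + 3), so the eigenvalues are -3, 4, 4.
λ=4: eigenvector (3, 1, -1).
λ=-3: eigenvector (0, 1, 0).
λ=4: eigenvector (-2, 0, 1).
P = [[3, 0, -2], [1, 1, 0], [-1, 0, 1]], D = diag(4, -3, 4), P⁻¹ = [[1, 0, 2], [-1, 1, -2], [1, 0, 3]].
A² = P·diag(16, 9, 16)·P⁻¹ = [[16, 0, 0], [7, 9, 14], [0, 0, 16]].
The requested entry is 7.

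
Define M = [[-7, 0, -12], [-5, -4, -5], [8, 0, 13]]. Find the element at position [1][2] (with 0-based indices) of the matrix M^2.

Characteristic polynomial: s^3 - 2s^2 - 19s + 20 = (s - 5)(s - 1)(s + 4), so the eigenvalues are -4, 1, 5.
s=1: eigenvector (3, -1, -2).
s=-4: eigenvector (0, 1, 0).
s=5: eigenvector (-1, 0, 1).
P = [[3, 0, -1], [-1, 1, 0], [-2, 0, 1]], D = diag(1, -4, 5), P⁻¹ = [[1, 0, 1], [1, 1, 1], [2, 0, 3]].
M² = P·diag(1, 16, 25)·P⁻¹ = [[-47, 0, -72], [15, 16, 15], [48, 0, 73]].
The requested entry is 15.

15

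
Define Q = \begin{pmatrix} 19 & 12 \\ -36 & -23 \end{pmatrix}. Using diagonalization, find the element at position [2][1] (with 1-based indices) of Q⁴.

3744

Characteristic polynomial: λ^2 + 4λ - 5 = (λ - 1)(λ + 5), so the eigenvalues are -5, 1.
λ=-5: eigenvector (1, -2).
λ=1: eigenvector (2, -3).
P = [[1, 2], [-2, -3]], D = diag(-5, 1), P⁻¹ = [[-3, -2], [2, 1]].
Q⁴ = P·diag(625, 1)·P⁻¹ = [[-1871, -1248], [3744, 2497]].
The requested entry is 3744.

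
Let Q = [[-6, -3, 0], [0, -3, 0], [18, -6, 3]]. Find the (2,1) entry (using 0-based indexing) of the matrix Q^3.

270

Characteristic polynomial: r^3 + 6r^2 - 9r - 54 = (r - 3)(r + 3)(r + 6), so the eigenvalues are -6, -3, 3.
r=-6: eigenvector (1, 0, -2).
r=-3: eigenvector (-1, 1, 4).
r=3: eigenvector (0, 0, 1).
P = [[1, -1, 0], [0, 1, 0], [-2, 4, 1]], D = diag(-6, -3, 3), P⁻¹ = [[1, 1, 0], [0, 1, 0], [2, -2, 1]].
Q³ = P·diag(-216, -27, 27)·P⁻¹ = [[-216, -189, 0], [0, -27, 0], [486, 270, 27]].
The requested entry is 270.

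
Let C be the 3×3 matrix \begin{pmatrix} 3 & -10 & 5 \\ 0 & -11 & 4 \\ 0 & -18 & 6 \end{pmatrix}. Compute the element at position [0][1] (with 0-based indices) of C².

Characteristic polynomial: t^3 + 2t^2 - 9t - 18 = (t - 3)(t + 2)(t + 3), so the eigenvalues are -3, -2, 3.
t=3: eigenvector (1, 0, 0).
t=-3: eigenvector (0, 1, 2).
t=-2: eigenvector (-1, 4, 9).
P = [[1, 0, -1], [0, 1, 4], [0, 2, 9]], D = diag(3, -3, -2), P⁻¹ = [[1, -2, 1], [0, 9, -4], [0, -2, 1]].
C² = P·diag(9, 9, 4)·P⁻¹ = [[9, -10, 5], [0, 49, -20], [0, 90, -36]].
The requested entry is -10.

-10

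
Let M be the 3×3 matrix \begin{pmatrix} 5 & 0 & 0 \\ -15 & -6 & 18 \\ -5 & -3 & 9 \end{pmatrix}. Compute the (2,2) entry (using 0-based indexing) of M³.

Characteristic polynomial: s^3 - 8s^2 + 15s = s(s - 5)(s - 3), so the eigenvalues are 0, 3, 5.
s=5: eigenvector (1, -3, -1).
s=3: eigenvector (0, -2, -1).
s=0: eigenvector (0, 3, 1).
P = [[1, 0, 0], [-3, -2, 3], [-1, -1, 1]], D = diag(5, 3, 0), P⁻¹ = [[1, 0, 0], [0, 1, -3], [1, 1, -2]].
M³ = P·diag(125, 27, 0)·P⁻¹ = [[125, 0, 0], [-375, -54, 162], [-125, -27, 81]].
The requested entry is 81.

81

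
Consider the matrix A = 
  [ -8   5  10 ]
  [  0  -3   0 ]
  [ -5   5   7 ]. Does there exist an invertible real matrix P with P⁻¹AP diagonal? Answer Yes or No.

Yes

Characteristic polynomial: p(μ) = μ^3 + 4μ^2 - 3μ - 18 = (μ - 2)(μ + 3)^2.
μ = -3 has algebraic multiplicity 2; rank(A + 3I) = 1, so geometric multiplicity = 2.
Every eigenvalue has geometric = algebraic multiplicity, so A is diagonalizable.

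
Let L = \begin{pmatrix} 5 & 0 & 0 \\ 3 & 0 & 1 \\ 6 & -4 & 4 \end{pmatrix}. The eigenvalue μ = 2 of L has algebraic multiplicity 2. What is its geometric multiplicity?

1

L − 2I = [[3, 0, 0], [3, -2, 1], [6, -4, 2]].
This matrix has rank 2, so its null space has dimension 3 − 2 = 1.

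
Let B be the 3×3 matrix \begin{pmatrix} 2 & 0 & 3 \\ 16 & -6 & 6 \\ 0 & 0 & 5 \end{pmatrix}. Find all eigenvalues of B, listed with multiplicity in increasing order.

Characteristic polynomial: p(λ) = λ^3 - λ^2 - 32λ + 60 = (λ - 5)(λ - 2)(λ + 6).
Roots (with multiplicity): -6, 2, 5.

-6, 2, 5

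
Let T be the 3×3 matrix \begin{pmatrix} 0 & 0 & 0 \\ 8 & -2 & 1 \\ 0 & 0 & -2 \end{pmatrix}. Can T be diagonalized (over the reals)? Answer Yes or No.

Characteristic polynomial: p(s) = s^3 + 4s^2 + 4s = s(s + 2)^2.
s = -2 has algebraic multiplicity 2; rank(T + 2I) = 2, so geometric multiplicity = 1.
Geometric multiplicity < algebraic multiplicity, so T is not diagonalizable.

No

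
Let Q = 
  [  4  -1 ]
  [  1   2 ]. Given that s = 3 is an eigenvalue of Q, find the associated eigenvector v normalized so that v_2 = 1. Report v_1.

1

Q − 3I = [[1, -1], [1, -1]].
Solving (Q − 3I)v = 0 gives the eigenspace spanned by (1, 1).
With v_2 = 1, v = (1, 1), so v_1 = 1.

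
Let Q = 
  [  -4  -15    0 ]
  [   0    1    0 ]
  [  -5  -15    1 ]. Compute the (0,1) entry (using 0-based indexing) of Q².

45

Characteristic polynomial: r^3 + 2r^2 - 7r + 4 = (r - 1)^2(r + 4), so the eigenvalues are -4, 1, 1.
r=-4: eigenvector (1, 0, 1).
r=1: eigenvector (-3, 1, -3).
r=1: eigenvector (0, 0, 1).
P = [[1, -3, 0], [0, 1, 0], [1, -3, 1]], D = diag(-4, 1, 1), P⁻¹ = [[1, 3, 0], [0, 1, 0], [-1, 0, 1]].
Q² = P·diag(16, 1, 1)·P⁻¹ = [[16, 45, 0], [0, 1, 0], [15, 45, 1]].
The requested entry is 45.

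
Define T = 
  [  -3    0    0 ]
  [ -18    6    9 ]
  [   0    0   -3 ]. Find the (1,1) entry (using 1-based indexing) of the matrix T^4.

81

Characteristic polynomial: μ^3 - 27μ - 54 = (μ - 6)(μ + 3)^2, so the eigenvalues are -3, -3, 6.
μ=6: eigenvector (0, 1, 0).
μ=-3: eigenvector (1, 2, 0).
μ=-3: eigenvector (0, -1, 1).
P = [[0, 1, 0], [1, 2, -1], [0, 0, 1]], D = diag(6, -3, -3), P⁻¹ = [[-2, 1, 1], [1, 0, 0], [0, 0, 1]].
T⁴ = P·diag(1296, 81, 81)·P⁻¹ = [[81, 0, 0], [-2430, 1296, 1215], [0, 0, 81]].
The requested entry is 81.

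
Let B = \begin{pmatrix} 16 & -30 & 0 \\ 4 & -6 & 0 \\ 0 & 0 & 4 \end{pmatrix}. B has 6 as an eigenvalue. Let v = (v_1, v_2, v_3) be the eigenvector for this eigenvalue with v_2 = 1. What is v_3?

0

B − 6I = [[10, -30, 0], [4, -12, 0], [0, 0, -2]].
Solving (B − 6I)v = 0 gives the eigenspace spanned by (3, 1, 0).
With v_2 = 1, v = (3, 1, 0), so v_3 = 0.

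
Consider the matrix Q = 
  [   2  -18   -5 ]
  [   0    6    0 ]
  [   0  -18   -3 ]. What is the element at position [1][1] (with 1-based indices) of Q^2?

4

Characteristic polynomial: μ^3 - 5μ^2 - 12μ + 36 = (μ - 6)(μ - 2)(μ + 3), so the eigenvalues are -3, 2, 6.
μ=2: eigenvector (1, 0, 0).
μ=6: eigenvector (-2, 1, -2).
μ=-3: eigenvector (1, 0, 1).
P = [[1, -2, 1], [0, 1, 0], [0, -2, 1]], D = diag(2, 6, -3), P⁻¹ = [[1, 0, -1], [0, 1, 0], [0, 2, 1]].
Q² = P·diag(4, 36, 9)·P⁻¹ = [[4, -54, 5], [0, 36, 0], [0, -54, 9]].
The requested entry is 4.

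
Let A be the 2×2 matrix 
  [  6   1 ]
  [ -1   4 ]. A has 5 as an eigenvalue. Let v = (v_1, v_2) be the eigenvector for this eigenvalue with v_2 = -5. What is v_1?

A − 5I = [[1, 1], [-1, -1]].
Solving (A − 5I)v = 0 gives the eigenspace spanned by (5, -5).
With v_2 = -5, v = (5, -5), so v_1 = 5.

5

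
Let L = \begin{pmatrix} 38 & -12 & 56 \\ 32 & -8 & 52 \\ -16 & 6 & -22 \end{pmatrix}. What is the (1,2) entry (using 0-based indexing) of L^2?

Characteristic polynomial: r^3 - 8r^2 + 4r + 48 = (r - 6)(r - 4)(r + 2), so the eigenvalues are -2, 4, 6.
r=6: eigenvector (5, 4, -2).
r=-2: eigenvector (-2, -2, 1).
r=4: eigenvector (-2, -1, 1).
P = [[5, -2, -2], [4, -2, -1], [-2, 1, 1]], D = diag(6, -2, 4), P⁻¹ = [[1, 0, 2], [2, -1, 3], [0, 1, 2]].
L² = P·diag(36, 4, 16)·P⁻¹ = [[164, -24, 272], [128, -8, 232], [-64, 12, -100]].
The requested entry is 232.

232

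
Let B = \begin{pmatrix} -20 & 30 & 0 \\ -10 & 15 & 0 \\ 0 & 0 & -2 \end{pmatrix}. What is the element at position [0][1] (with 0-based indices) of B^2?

Characteristic polynomial: μ^3 + 7μ^2 + 10μ = μ(μ + 2)(μ + 5), so the eigenvalues are -5, -2, 0.
μ=-5: eigenvector (2, 1, 0).
μ=0: eigenvector (-3, -2, 0).
μ=-2: eigenvector (0, 0, 1).
P = [[2, -3, 0], [1, -2, 0], [0, 0, 1]], D = diag(-5, 0, -2), P⁻¹ = [[2, -3, 0], [1, -2, 0], [0, 0, 1]].
B² = P·diag(25, 0, 4)·P⁻¹ = [[100, -150, 0], [50, -75, 0], [0, 0, 4]].
The requested entry is -150.

-150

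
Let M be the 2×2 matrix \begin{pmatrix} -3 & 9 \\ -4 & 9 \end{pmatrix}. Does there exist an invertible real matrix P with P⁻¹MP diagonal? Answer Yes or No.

No

Characteristic polynomial: p(μ) = μ^2 - 6μ + 9 = (μ - 3)^2.
μ = 3 has algebraic multiplicity 2; rank(M − 3I) = 1, so geometric multiplicity = 1.
Geometric multiplicity < algebraic multiplicity, so M is not diagonalizable.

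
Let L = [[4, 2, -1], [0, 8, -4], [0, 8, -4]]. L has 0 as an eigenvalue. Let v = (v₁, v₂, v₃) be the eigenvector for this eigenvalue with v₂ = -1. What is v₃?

L = [[4, 2, -1], [0, 8, -4], [0, 8, -4]].
Solving (L)v = 0 gives the eigenspace spanned by (0, -1, -2).
With v₂ = -1, v = (0, -1, -2), so v₃ = -2.

-2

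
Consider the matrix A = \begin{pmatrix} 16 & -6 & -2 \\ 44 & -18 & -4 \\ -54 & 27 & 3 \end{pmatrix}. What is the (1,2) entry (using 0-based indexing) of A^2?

-28

Characteristic polynomial: r^3 - r^2 - 30r + 72 = (r - 4)(r - 3)(r + 6), so the eigenvalues are -6, 3, 4.
r=-6: eigenvector (0, 1, -3).
r=4: eigenvector (1, 2, 0).
r=3: eigenvector (2, 4, 1).
P = [[0, 1, 2], [1, 2, 4], [-3, 0, 1]], D = diag(-6, 4, 3), P⁻¹ = [[-2, 1, 0], [13, -6, -2], [-6, 3, 1]].
A² = P·diag(36, 16, 9)·P⁻¹ = [[100, -42, -14], [128, -48, -28], [162, -81, 9]].
The requested entry is -28.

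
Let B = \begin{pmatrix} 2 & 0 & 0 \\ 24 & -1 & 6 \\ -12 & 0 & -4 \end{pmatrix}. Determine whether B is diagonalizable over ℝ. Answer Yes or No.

Yes

Characteristic polynomial: p(r) = r^3 + 3r^2 - 6r - 8 = (r - 2)(r + 1)(r + 4).
All 3 eigenvalues are distinct, so B is diagonalizable.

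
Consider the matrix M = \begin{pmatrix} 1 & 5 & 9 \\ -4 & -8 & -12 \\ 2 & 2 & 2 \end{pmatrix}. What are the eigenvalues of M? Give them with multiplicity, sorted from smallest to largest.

-4, -1, 0

Characteristic polynomial: p(s) = s^3 + 5s^2 + 4s = s(s + 1)(s + 4).
Roots (with multiplicity): -4, -1, 0.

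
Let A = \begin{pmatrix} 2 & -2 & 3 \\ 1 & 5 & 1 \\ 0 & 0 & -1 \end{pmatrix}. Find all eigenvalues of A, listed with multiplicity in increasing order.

-1, 3, 4

Characteristic polynomial: p(r) = r^3 - 6r^2 + 5r + 12 = (r - 4)(r - 3)(r + 1).
Roots (with multiplicity): -1, 3, 4.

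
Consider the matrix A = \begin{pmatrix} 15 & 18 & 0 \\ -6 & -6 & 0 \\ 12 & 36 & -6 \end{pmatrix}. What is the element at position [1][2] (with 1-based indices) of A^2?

162

Characteristic polynomial: μ^3 - 3μ^2 - 36μ + 108 = (μ - 6)(μ - 3)(μ + 6), so the eigenvalues are -6, 3, 6.
μ=3: eigenvector (-3, 2, 4).
μ=6: eigenvector (-2, 1, 1).
μ=-6: eigenvector (0, 0, 1).
P = [[-3, -2, 0], [2, 1, 0], [4, 1, 1]], D = diag(3, 6, -6), P⁻¹ = [[1, 2, 0], [-2, -3, 0], [-2, -5, 1]].
A² = P·diag(9, 36, 36)·P⁻¹ = [[117, 162, 0], [-54, -72, 0], [-108, -216, 36]].
The requested entry is 162.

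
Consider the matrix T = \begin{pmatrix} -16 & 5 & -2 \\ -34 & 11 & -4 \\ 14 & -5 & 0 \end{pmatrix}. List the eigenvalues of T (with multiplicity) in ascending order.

-4, -2, 1

Characteristic polynomial: p(λ) = λ^3 + 5λ^2 + 2λ - 8 = (λ - 1)(λ + 2)(λ + 4).
Roots (with multiplicity): -4, -2, 1.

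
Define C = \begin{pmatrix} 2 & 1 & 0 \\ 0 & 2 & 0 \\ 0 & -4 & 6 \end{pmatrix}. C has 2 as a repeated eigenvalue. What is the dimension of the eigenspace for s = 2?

C − 2I = [[0, 1, 0], [0, 0, 0], [0, -4, 4]].
This matrix has rank 2, so its null space has dimension 3 − 2 = 1.

1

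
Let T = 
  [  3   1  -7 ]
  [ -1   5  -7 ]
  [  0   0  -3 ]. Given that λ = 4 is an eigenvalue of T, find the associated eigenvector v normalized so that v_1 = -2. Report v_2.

T − 4I = [[-1, 1, -7], [-1, 1, -7], [0, 0, -7]].
Solving (T − 4I)v = 0 gives the eigenspace spanned by (-2, -2, 0).
With v_1 = -2, v = (-2, -2, 0), so v_2 = -2.

-2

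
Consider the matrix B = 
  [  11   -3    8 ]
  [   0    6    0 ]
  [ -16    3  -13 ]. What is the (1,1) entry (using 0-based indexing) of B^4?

Characteristic polynomial: s^3 - 4s^2 - 27s + 90 = (s - 6)(s - 3)(s + 5), so the eigenvalues are -5, 3, 6.
s=3: eigenvector (1, 0, -1).
s=6: eigenvector (-1, 1, 1).
s=-5: eigenvector (-1, 0, 2).
P = [[1, -1, -1], [0, 1, 0], [-1, 1, 2]], D = diag(3, 6, -5), P⁻¹ = [[2, 1, 1], [0, 1, 0], [1, 0, 1]].
B⁴ = P·diag(81, 1296, 625)·P⁻¹ = [[-463, -1215, -544], [0, 1296, 0], [1088, 1215, 1169]].
The requested entry is 1296.

1296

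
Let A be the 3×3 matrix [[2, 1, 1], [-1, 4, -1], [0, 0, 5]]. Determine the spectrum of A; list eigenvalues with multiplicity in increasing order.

3, 3, 5

Characteristic polynomial: p(r) = r^3 - 11r^2 + 39r - 45 = (r - 5)(r - 3)^2.
Roots (with multiplicity): 3, 3, 5.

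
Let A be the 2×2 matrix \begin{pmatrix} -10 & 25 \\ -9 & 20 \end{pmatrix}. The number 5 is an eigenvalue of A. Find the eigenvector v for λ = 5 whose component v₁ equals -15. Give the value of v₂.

A − 5I = [[-15, 25], [-9, 15]].
Solving (A − 5I)v = 0 gives the eigenspace spanned by (-15, -9).
With v₁ = -15, v = (-15, -9), so v₂ = -9.

-9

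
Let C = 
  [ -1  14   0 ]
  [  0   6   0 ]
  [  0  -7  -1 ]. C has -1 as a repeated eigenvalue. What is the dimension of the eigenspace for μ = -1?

C + 1I = [[0, 14, 0], [0, 7, 0], [0, -7, 0]].
This matrix has rank 1, so its null space has dimension 3 − 1 = 2.

2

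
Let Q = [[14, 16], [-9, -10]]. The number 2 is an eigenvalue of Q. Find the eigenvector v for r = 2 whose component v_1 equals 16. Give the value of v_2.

Q − 2I = [[12, 16], [-9, -12]].
Solving (Q − 2I)v = 0 gives the eigenspace spanned by (16, -12).
With v_1 = 16, v = (16, -12), so v_2 = -12.

-12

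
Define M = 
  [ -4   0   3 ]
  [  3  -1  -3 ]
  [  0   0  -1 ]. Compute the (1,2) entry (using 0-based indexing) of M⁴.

Characteristic polynomial: μ^3 + 6μ^2 + 9μ + 4 = (μ + 1)^2(μ + 4), so the eigenvalues are -4, -1, -1.
μ=-4: eigenvector (1, -1, 0).
μ=-1: eigenvector (0, 1, 0).
μ=-1: eigenvector (1, 0, 1).
P = [[1, 0, 1], [-1, 1, 0], [0, 0, 1]], D = diag(-4, -1, -1), P⁻¹ = [[1, 0, -1], [1, 1, -1], [0, 0, 1]].
M⁴ = P·diag(256, 1, 1)·P⁻¹ = [[256, 0, -255], [-255, 1, 255], [0, 0, 1]].
The requested entry is 255.

255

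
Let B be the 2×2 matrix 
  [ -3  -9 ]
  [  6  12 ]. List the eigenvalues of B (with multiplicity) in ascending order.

3, 6

Characteristic polynomial: p(λ) = λ^2 - 9λ + 18 = (λ - 6)(λ - 3).
Roots (with multiplicity): 3, 6.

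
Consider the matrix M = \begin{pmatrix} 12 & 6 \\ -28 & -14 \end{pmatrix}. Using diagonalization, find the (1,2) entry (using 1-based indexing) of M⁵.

96

Characteristic polynomial: r^2 + 2r = r(r + 2), so the eigenvalues are -2, 0.
r=-2: eigenvector (-3, 7).
r=0: eigenvector (1, -2).
P = [[-3, 1], [7, -2]], D = diag(-2, 0), P⁻¹ = [[2, 1], [7, 3]].
M⁵ = P·diag(-32, 0)·P⁻¹ = [[192, 96], [-448, -224]].
The requested entry is 96.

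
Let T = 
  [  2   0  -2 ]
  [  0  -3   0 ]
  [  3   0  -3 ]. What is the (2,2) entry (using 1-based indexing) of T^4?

81

Characteristic polynomial: μ^3 + 4μ^2 + 3μ = μ(μ + 1)(μ + 3), so the eigenvalues are -3, -1, 0.
μ=0: eigenvector (1, 0, 1).
μ=-3: eigenvector (0, 1, 0).
μ=-1: eigenvector (2, 0, 3).
P = [[1, 0, 2], [0, 1, 0], [1, 0, 3]], D = diag(0, -3, -1), P⁻¹ = [[3, 0, -2], [0, 1, 0], [-1, 0, 1]].
T⁴ = P·diag(0, 81, 1)·P⁻¹ = [[-2, 0, 2], [0, 81, 0], [-3, 0, 3]].
The requested entry is 81.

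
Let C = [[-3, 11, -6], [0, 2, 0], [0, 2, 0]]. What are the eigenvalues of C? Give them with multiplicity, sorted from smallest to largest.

-3, 0, 2

Characteristic polynomial: p(μ) = μ^3 + μ^2 - 6μ = μ(μ - 2)(μ + 3).
Roots (with multiplicity): -3, 0, 2.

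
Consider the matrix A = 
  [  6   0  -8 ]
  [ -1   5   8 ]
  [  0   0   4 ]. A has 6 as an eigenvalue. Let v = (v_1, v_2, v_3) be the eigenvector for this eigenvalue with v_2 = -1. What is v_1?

1

A − 6I = [[0, 0, -8], [-1, -1, 8], [0, 0, -2]].
Solving (A − 6I)v = 0 gives the eigenspace spanned by (1, -1, 0).
With v_2 = -1, v = (1, -1, 0), so v_1 = 1.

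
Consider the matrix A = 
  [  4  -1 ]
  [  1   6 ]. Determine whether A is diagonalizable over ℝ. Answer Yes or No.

No

Characteristic polynomial: p(s) = s^2 - 10s + 25 = (s - 5)^2.
s = 5 has algebraic multiplicity 2; rank(A − 5I) = 1, so geometric multiplicity = 1.
Geometric multiplicity < algebraic multiplicity, so A is not diagonalizable.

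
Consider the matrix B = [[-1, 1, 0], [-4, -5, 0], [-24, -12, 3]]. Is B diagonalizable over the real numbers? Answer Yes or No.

Characteristic polynomial: p(t) = t^3 + 3t^2 - 9t - 27 = (t - 3)(t + 3)^2.
t = -3 has algebraic multiplicity 2; rank(B + 3I) = 2, so geometric multiplicity = 1.
Geometric multiplicity < algebraic multiplicity, so B is not diagonalizable.

No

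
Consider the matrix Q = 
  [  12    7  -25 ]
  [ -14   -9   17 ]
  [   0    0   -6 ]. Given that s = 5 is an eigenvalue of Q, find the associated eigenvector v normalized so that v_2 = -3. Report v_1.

Q − 5I = [[7, 7, -25], [-14, -14, 17], [0, 0, -11]].
Solving (Q − 5I)v = 0 gives the eigenspace spanned by (3, -3, 0).
With v_2 = -3, v = (3, -3, 0), so v_1 = 3.

3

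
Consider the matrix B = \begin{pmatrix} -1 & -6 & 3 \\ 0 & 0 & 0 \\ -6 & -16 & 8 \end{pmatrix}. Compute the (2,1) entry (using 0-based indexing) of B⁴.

Characteristic polynomial: s^3 - 7s^2 + 10s = s(s - 5)(s - 2), so the eigenvalues are 0, 2, 5.
s=5: eigenvector (1, 0, 2).
s=0: eigenvector (0, 1, 2).
s=2: eigenvector (-1, 0, -1).
P = [[1, 0, -1], [0, 1, 0], [2, 2, -1]], D = diag(5, 0, 2), P⁻¹ = [[-1, -2, 1], [0, 1, 0], [-2, -2, 1]].
B⁴ = P·diag(625, 0, 16)·P⁻¹ = [[-593, -1218, 609], [0, 0, 0], [-1218, -2468, 1234]].
The requested entry is -2468.

-2468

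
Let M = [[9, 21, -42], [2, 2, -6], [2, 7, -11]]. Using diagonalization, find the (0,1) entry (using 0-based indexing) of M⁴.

-1827

Characteristic polynomial: μ^3 - 19μ + 30 = (μ - 3)(μ - 2)(μ + 5), so the eigenvalues are -5, 2, 3.
μ=-5: eigenvector (3, 0, 1).
μ=2: eigenvector (3, 1, 1).
μ=3: eigenvector (7, 2, 2).
P = [[3, 3, 7], [0, 1, 2], [1, 1, 2]], D = diag(-5, 2, 3), P⁻¹ = [[0, -1, 1], [-2, 1, 6], [1, 0, -3]].
M⁴ = P·diag(625, 16, 81)·P⁻¹ = [[471, -1827, 462], [130, 16, -390], [130, -609, 235]].
The requested entry is -1827.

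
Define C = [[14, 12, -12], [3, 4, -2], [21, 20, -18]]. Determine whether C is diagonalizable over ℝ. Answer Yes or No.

Characteristic polynomial: p(s) = s^3 - 12s + 16 = (s - 2)^2(s + 4).
s = 2 has algebraic multiplicity 2; rank(C − 2I) = 2, so geometric multiplicity = 1.
Geometric multiplicity < algebraic multiplicity, so C is not diagonalizable.

No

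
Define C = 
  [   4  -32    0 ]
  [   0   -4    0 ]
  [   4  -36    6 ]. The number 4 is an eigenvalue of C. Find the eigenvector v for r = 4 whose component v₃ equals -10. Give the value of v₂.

0

C − 4I = [[0, -32, 0], [0, -8, 0], [4, -36, 2]].
Solving (C − 4I)v = 0 gives the eigenspace spanned by (5, 0, -10).
With v₃ = -10, v = (5, 0, -10), so v₂ = 0.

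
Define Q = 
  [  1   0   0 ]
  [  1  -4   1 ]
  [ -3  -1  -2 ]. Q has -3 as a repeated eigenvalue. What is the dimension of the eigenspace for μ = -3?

1

Q + 3I = [[4, 0, 0], [1, -1, 1], [-3, -1, 1]].
This matrix has rank 2, so its null space has dimension 3 − 2 = 1.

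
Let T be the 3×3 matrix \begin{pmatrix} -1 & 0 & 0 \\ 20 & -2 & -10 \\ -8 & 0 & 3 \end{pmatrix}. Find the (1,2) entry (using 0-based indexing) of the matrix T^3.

-70

Characteristic polynomial: s^3 - 7s - 6 = (s - 3)(s + 1)(s + 2), so the eigenvalues are -2, -1, 3.
s=-1: eigenvector (1, 0, 2).
s=-2: eigenvector (0, 1, 0).
s=3: eigenvector (0, -2, 1).
P = [[1, 0, 0], [0, 1, -2], [2, 0, 1]], D = diag(-1, -2, 3), P⁻¹ = [[1, 0, 0], [-4, 1, 2], [-2, 0, 1]].
T³ = P·diag(-1, -8, 27)·P⁻¹ = [[-1, 0, 0], [140, -8, -70], [-56, 0, 27]].
The requested entry is -70.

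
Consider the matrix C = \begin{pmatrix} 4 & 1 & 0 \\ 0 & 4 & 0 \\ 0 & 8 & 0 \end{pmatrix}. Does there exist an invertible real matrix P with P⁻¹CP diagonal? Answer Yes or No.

Characteristic polynomial: p(s) = s^3 - 8s^2 + 16s = s(s - 4)^2.
s = 4 has algebraic multiplicity 2; rank(C − 4I) = 2, so geometric multiplicity = 1.
Geometric multiplicity < algebraic multiplicity, so C is not diagonalizable.

No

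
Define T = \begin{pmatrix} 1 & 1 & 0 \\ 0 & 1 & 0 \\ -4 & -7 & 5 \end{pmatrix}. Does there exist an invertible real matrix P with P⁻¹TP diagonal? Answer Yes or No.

No

Characteristic polynomial: p(s) = s^3 - 7s^2 + 11s - 5 = (s - 5)(s - 1)^2.
s = 1 has algebraic multiplicity 2; rank(T − 1I) = 2, so geometric multiplicity = 1.
Geometric multiplicity < algebraic multiplicity, so T is not diagonalizable.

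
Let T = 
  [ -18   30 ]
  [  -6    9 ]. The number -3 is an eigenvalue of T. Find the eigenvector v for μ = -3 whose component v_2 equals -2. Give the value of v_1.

T + 3I = [[-15, 30], [-6, 12]].
Solving (T + 3I)v = 0 gives the eigenspace spanned by (-4, -2).
With v_2 = -2, v = (-4, -2), so v_1 = -4.

-4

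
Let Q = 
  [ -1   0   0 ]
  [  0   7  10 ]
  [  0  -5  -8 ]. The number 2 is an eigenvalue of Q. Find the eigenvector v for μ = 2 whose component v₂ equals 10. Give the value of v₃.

Q − 2I = [[-3, 0, 0], [0, 5, 10], [0, -5, -10]].
Solving (Q − 2I)v = 0 gives the eigenspace spanned by (0, 10, -5).
With v₂ = 10, v = (0, 10, -5), so v₃ = -5.

-5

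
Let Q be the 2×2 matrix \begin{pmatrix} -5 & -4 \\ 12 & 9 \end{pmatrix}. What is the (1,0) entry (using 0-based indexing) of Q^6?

Characteristic polynomial: r^2 - 4r + 3 = (r - 3)(r - 1), so the eigenvalues are 1, 3.
r=3: eigenvector (1, -2).
r=1: eigenvector (2, -3).
P = [[1, 2], [-2, -3]], D = diag(3, 1), P⁻¹ = [[-3, -2], [2, 1]].
Q⁶ = P·diag(729, 1)·P⁻¹ = [[-2183, -1456], [4368, 2913]].
The requested entry is 4368.

4368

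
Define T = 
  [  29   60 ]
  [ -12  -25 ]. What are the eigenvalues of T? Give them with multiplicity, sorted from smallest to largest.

Characteristic polynomial: p(s) = s^2 - 4s - 5 = (s - 5)(s + 1).
Roots (with multiplicity): -1, 5.

-1, 5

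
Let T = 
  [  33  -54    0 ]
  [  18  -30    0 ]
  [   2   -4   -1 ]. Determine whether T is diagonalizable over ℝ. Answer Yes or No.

Characteristic polynomial: p(μ) = μ^3 - 2μ^2 - 21μ - 18 = (μ - 6)(μ + 1)(μ + 3).
All 3 eigenvalues are distinct, so T is diagonalizable.

Yes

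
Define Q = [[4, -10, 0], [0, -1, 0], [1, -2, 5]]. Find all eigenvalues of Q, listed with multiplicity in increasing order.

Characteristic polynomial: p(μ) = μ^3 - 8μ^2 + 11μ + 20 = (μ - 5)(μ - 4)(μ + 1).
Roots (with multiplicity): -1, 4, 5.

-1, 4, 5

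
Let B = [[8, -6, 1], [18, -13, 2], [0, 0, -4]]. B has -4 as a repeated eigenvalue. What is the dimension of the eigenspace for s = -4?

1

B + 4I = [[12, -6, 1], [18, -9, 2], [0, 0, 0]].
This matrix has rank 2, so its null space has dimension 3 − 2 = 1.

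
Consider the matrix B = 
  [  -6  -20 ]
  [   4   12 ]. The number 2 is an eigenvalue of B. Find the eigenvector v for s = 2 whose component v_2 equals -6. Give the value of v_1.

15

B − 2I = [[-8, -20], [4, 10]].
Solving (B − 2I)v = 0 gives the eigenspace spanned by (15, -6).
With v_2 = -6, v = (15, -6), so v_1 = 15.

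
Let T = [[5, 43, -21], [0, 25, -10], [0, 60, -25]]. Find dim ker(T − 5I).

1

T − 5I = [[0, 43, -21], [0, 20, -10], [0, 60, -30]].
This matrix has rank 2, so its null space has dimension 3 − 2 = 1.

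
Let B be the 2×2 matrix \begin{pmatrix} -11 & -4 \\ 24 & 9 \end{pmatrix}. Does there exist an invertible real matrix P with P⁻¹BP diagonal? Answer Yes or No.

Yes

Characteristic polynomial: p(s) = s^2 + 2s - 3 = (s - 1)(s + 3).
All 2 eigenvalues are distinct, so B is diagonalizable.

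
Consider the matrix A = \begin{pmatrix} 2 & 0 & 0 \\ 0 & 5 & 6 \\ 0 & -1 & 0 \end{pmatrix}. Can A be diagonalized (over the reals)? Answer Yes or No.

Yes

Characteristic polynomial: p(μ) = μ^3 - 7μ^2 + 16μ - 12 = (μ - 3)(μ - 2)^2.
μ = 2 has algebraic multiplicity 2; rank(A − 2I) = 1, so geometric multiplicity = 2.
Every eigenvalue has geometric = algebraic multiplicity, so A is diagonalizable.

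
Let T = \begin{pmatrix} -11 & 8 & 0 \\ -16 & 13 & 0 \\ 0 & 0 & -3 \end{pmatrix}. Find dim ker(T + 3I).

2

T + 3I = [[-8, 8, 0], [-16, 16, 0], [0, 0, 0]].
This matrix has rank 1, so its null space has dimension 3 − 1 = 2.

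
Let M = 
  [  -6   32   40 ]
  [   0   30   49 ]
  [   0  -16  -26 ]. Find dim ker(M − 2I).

1

M − 2I = [[-8, 32, 40], [0, 28, 49], [0, -16, -28]].
This matrix has rank 2, so its null space has dimension 3 − 2 = 1.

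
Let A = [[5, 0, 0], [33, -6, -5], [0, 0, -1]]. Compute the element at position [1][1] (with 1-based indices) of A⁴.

Characteristic polynomial: t^3 + 2t^2 - 29t - 30 = (t - 5)(t + 1)(t + 6), so the eigenvalues are -6, -1, 5.
t=5: eigenvector (1, 3, 0).
t=-1: eigenvector (0, -1, 1).
t=-6: eigenvector (0, 1, 0).
P = [[1, 0, 0], [3, -1, 1], [0, 1, 0]], D = diag(5, -1, -6), P⁻¹ = [[1, 0, 0], [0, 0, 1], [-3, 1, 1]].
A⁴ = P·diag(625, 1, 1296)·P⁻¹ = [[625, 0, 0], [-2013, 1296, 1295], [0, 0, 1]].
The requested entry is 625.

625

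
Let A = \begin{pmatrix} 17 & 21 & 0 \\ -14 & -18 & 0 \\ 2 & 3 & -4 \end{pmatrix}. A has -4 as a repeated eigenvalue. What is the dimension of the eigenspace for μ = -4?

1

A + 4I = [[21, 21, 0], [-14, -14, 0], [2, 3, 0]].
This matrix has rank 2, so its null space has dimension 3 − 2 = 1.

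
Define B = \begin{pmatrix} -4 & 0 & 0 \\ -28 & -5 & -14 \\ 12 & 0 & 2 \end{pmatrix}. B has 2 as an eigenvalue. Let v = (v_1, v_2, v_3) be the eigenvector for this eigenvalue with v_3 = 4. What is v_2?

-8

B − 2I = [[-6, 0, 0], [-28, -7, -14], [12, 0, 0]].
Solving (B − 2I)v = 0 gives the eigenspace spanned by (0, -8, 4).
With v_3 = 4, v = (0, -8, 4), so v_2 = -8.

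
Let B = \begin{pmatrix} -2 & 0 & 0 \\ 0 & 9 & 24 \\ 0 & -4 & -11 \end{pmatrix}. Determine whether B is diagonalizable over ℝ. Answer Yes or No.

Yes

Characteristic polynomial: p(t) = t^3 + 4t^2 + t - 6 = (t - 1)(t + 2)(t + 3).
All 3 eigenvalues are distinct, so B is diagonalizable.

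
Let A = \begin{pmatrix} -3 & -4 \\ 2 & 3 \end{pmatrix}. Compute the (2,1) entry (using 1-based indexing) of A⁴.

Characteristic polynomial: r^2 - 1 = (r - 1)(r + 1), so the eigenvalues are -1, 1.
r=1: eigenvector (1, -1).
r=-1: eigenvector (2, -1).
P = [[1, 2], [-1, -1]], D = diag(1, -1), P⁻¹ = [[-1, -2], [1, 1]].
A⁴ = P·diag(1, 1)·P⁻¹ = [[1, 0], [0, 1]].
The requested entry is 0.

0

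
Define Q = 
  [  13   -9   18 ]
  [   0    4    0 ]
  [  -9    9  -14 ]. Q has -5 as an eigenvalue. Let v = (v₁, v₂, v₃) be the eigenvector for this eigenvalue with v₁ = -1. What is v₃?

1

Q + 5I = [[18, -9, 18], [0, 9, 0], [-9, 9, -9]].
Solving (Q + 5I)v = 0 gives the eigenspace spanned by (-1, 0, 1).
With v₁ = -1, v = (-1, 0, 1), so v₃ = 1.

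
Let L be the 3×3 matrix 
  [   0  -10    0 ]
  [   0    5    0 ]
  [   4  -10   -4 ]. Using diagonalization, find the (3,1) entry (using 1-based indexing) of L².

-16

Characteristic polynomial: μ^3 - μ^2 - 20μ = μ(μ - 5)(μ + 4), so the eigenvalues are -4, 0, 5.
μ=0: eigenvector (1, 0, 1).
μ=5: eigenvector (-2, 1, -2).
μ=-4: eigenvector (0, 0, 1).
P = [[1, -2, 0], [0, 1, 0], [1, -2, 1]], D = diag(0, 5, -4), P⁻¹ = [[1, 2, 0], [0, 1, 0], [-1, 0, 1]].
L² = P·diag(0, 25, 16)·P⁻¹ = [[0, -50, 0], [0, 25, 0], [-16, -50, 16]].
The requested entry is -16.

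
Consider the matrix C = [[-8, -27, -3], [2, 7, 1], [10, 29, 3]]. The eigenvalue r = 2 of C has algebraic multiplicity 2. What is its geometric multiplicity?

1

C − 2I = [[-10, -27, -3], [2, 5, 1], [10, 29, 1]].
This matrix has rank 2, so its null space has dimension 3 − 2 = 1.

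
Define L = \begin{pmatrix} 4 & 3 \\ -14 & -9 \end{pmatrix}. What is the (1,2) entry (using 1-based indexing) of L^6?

-1995

Characteristic polynomial: λ^2 + 5λ + 6 = (λ + 2)(λ + 3), so the eigenvalues are -3, -2.
λ=-3: eigenvector (-3, 7).
λ=-2: eigenvector (1, -2).
P = [[-3, 1], [7, -2]], D = diag(-3, -2), P⁻¹ = [[2, 1], [7, 3]].
L⁶ = P·diag(729, 64)·P⁻¹ = [[-3926, -1995], [9310, 4719]].
The requested entry is -1995.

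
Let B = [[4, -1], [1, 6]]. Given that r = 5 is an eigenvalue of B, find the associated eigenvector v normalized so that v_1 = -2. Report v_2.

B − 5I = [[-1, -1], [1, 1]].
Solving (B − 5I)v = 0 gives the eigenspace spanned by (-2, 2).
With v_1 = -2, v = (-2, 2), so v_2 = 2.

2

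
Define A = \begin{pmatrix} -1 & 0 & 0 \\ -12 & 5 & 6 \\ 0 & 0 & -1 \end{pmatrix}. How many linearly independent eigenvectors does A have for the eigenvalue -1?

A + 1I = [[0, 0, 0], [-12, 6, 6], [0, 0, 0]].
This matrix has rank 1, so its null space has dimension 3 − 1 = 2.

2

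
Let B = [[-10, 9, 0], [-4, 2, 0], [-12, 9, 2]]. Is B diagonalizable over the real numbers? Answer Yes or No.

Characteristic polynomial: p(r) = r^3 + 6r^2 - 32 = (r - 2)(r + 4)^2.
r = -4 has algebraic multiplicity 2; rank(B + 4I) = 2, so geometric multiplicity = 1.
Geometric multiplicity < algebraic multiplicity, so B is not diagonalizable.

No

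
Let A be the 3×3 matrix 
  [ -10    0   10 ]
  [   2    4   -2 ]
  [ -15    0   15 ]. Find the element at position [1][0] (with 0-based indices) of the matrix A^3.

122

Characteristic polynomial: r^3 - 9r^2 + 20r = r(r - 5)(r - 4), so the eigenvalues are 0, 4, 5.
r=0: eigenvector (1, 0, 1).
r=4: eigenvector (0, 1, 0).
r=5: eigenvector (2, -2, 3).
P = [[1, 0, 2], [0, 1, -2], [1, 0, 3]], D = diag(0, 4, 5), P⁻¹ = [[3, 0, -2], [-2, 1, 2], [-1, 0, 1]].
A³ = P·diag(0, 64, 125)·P⁻¹ = [[-250, 0, 250], [122, 64, -122], [-375, 0, 375]].
The requested entry is 122.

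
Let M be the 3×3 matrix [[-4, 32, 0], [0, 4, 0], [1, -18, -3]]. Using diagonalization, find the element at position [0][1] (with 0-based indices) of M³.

Characteristic polynomial: λ^3 + 3λ^2 - 16λ - 48 = (λ - 4)(λ + 3)(λ + 4), so the eigenvalues are -4, -3, 4.
λ=-4: eigenvector (1, 0, -1).
λ=4: eigenvector (4, 1, -2).
λ=-3: eigenvector (0, 0, 1).
P = [[1, 4, 0], [0, 1, 0], [-1, -2, 1]], D = diag(-4, 4, -3), P⁻¹ = [[1, -4, 0], [0, 1, 0], [1, -2, 1]].
M³ = P·diag(-64, 64, -27)·P⁻¹ = [[-64, 512, 0], [0, 64, 0], [37, -330, -27]].
The requested entry is 512.

512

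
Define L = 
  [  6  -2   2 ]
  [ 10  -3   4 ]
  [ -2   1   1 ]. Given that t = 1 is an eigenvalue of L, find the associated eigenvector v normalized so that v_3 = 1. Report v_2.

-4

L − 1I = [[5, -2, 2], [10, -4, 4], [-2, 1, 0]].
Solving (L − 1I)v = 0 gives the eigenspace spanned by (-2, -4, 1).
With v_3 = 1, v = (-2, -4, 1), so v_2 = -4.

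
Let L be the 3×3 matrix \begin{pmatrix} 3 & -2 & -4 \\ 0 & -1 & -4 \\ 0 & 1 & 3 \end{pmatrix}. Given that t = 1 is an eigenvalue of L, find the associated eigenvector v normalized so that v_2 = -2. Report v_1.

0

L − 1I = [[2, -2, -4], [0, -2, -4], [0, 1, 2]].
Solving (L − 1I)v = 0 gives the eigenspace spanned by (0, -2, 1).
With v_2 = -2, v = (0, -2, 1), so v_1 = 0.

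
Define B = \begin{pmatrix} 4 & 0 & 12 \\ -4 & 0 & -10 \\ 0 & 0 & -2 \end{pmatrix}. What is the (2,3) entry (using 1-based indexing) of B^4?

Characteristic polynomial: t^3 - 2t^2 - 8t = t(t - 4)(t + 2), so the eigenvalues are -2, 0, 4.
t=-2: eigenvector (-2, 1, 1).
t=0: eigenvector (0, 1, 0).
t=4: eigenvector (1, -1, 0).
P = [[-2, 0, 1], [1, 1, -1], [1, 0, 0]], D = diag(-2, 0, 4), P⁻¹ = [[0, 0, 1], [1, 1, 1], [1, 0, 2]].
B⁴ = P·diag(16, 0, 256)·P⁻¹ = [[256, 0, 480], [-256, 0, -496], [0, 0, 16]].
The requested entry is -496.

-496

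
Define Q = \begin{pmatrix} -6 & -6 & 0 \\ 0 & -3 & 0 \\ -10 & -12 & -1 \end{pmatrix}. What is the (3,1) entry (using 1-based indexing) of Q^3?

-430

Characteristic polynomial: r^3 + 10r^2 + 27r + 18 = (r + 1)(r + 3)(r + 6), so the eigenvalues are -6, -3, -1.
r=-6: eigenvector (1, 0, 2).
r=-3: eigenvector (-2, 1, -4).
r=-1: eigenvector (0, 0, 1).
P = [[1, -2, 0], [0, 1, 0], [2, -4, 1]], D = diag(-6, -3, -1), P⁻¹ = [[1, 2, 0], [0, 1, 0], [-2, 0, 1]].
Q³ = P·diag(-216, -27, -1)·P⁻¹ = [[-216, -378, 0], [0, -27, 0], [-430, -756, -1]].
The requested entry is -430.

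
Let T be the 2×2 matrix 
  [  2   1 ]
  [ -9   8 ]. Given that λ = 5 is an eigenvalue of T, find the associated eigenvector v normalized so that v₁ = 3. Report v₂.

9

T − 5I = [[-3, 1], [-9, 3]].
Solving (T − 5I)v = 0 gives the eigenspace spanned by (3, 9).
With v₁ = 3, v = (3, 9), so v₂ = 9.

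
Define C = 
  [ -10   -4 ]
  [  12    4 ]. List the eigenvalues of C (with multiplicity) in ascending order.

Characteristic polynomial: p(t) = t^2 + 6t + 8 = (t + 2)(t + 4).
Roots (with multiplicity): -4, -2.

-4, -2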